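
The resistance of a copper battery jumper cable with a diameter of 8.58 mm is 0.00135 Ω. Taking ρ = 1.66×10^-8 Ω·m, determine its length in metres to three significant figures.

4.70 m

A = π(d/2)² = π(4.2900e-03 m)² = 5.782e-05 m²
L = RA/ρ = (0.00135)(5.782e-05)/(1.66×10^-8) = 4.70 m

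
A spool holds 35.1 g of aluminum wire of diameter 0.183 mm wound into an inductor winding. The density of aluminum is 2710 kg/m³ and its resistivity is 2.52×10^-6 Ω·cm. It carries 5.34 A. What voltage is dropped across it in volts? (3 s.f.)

2520 V

ρ = 2.52×10^-6 Ω·cm = 2.52×10^-8 Ω·m
A = π(d/2)² = π(9.1500e-05 m)² = 2.6302e-08 m²
L = m/(density·A) = 0.0351/(2710×2.6302e-08) = 492.4 m
R = ρL/A = (2.52×10^-8)(492.4)/(2.6302e-08) = 471.8 Ω
V = IR = 5.34 × 471.8 = 2520 V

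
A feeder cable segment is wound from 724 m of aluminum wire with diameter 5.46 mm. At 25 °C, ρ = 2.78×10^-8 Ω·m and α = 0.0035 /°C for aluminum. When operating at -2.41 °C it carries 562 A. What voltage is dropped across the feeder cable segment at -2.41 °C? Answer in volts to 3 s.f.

437 V

A = π(d/2)² = π(2.7300e-03 m)² = 2.341e-05 m²
R₍25₎ = ρL/A = (2.78×10^-8)(724)/(2.341e-05) = 0.8596 Ω
R₍-2.41₎ = R₍25₎(1 + αΔT) = 0.8596 × (1 + 0.0035×-27.4) = 0.7772 Ω
V = IR = 562 × 0.7772 = 437 V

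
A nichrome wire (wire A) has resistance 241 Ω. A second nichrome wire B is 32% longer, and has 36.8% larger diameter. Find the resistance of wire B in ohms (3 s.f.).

170 Ω

R ∝ L/d², so R_B/R_A = (1 + 32/100) × (1 + 36.8/100)⁻²
= 1.32 × 0.5343 = 0.7054
R_B = 0.7054 × 241 = 170 Ω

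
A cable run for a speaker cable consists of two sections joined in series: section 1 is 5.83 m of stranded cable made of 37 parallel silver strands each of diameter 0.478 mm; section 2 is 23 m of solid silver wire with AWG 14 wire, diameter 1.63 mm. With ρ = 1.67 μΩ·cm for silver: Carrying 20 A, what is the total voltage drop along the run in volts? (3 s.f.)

3.97 V

ρ = 1.67 μΩ·cm = 1.67×10^-8 Ω·m
Section 1: A_strand = π(2.3900e-04)² = 1.795e-07 m²; R₁ = ρL/(N·A_s) = (1.67×10^-8)(5.83)/(37×1.795e-07) = 0.01466 Ω
Section 2: A = π(1.63/2 mm)² = π(8.1500e-04 m)² = 2.087e-06 m²
R₂ = (1.67×10^-8)(23)/(2.087e-06) = 0.1841 Ω
R = R₁ + R₂ = 0.1987 Ω
V = IR = 20 × 0.1987 = 3.97 V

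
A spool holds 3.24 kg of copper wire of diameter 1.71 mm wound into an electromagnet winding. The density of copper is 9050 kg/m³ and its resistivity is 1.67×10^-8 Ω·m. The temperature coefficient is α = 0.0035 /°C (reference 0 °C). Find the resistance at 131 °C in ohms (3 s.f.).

1.65 Ω

A = π(d/2)² = π(8.5500e-04 m)² = 2.2966e-06 m²
L = m/(density·A) = 3.24/(9050×2.2966e-06) = 155.9 m
R = ρL/A = (1.67×10^-8)(155.9)/(2.2966e-06) = 1.134 Ω
R(131 °C) = 1.134 × (1 + 0.0035×131) = 1.65 Ω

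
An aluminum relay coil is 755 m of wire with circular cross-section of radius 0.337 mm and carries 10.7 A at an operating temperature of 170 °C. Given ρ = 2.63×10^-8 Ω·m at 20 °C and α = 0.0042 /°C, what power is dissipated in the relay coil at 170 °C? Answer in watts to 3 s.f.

10400 W

A = πr² = π(3.3700e-04 m)² = 3.568e-07 m²
R₍20₎ = ρL/A = (2.63×10^-8)(755)/(3.568e-07) = 55.65 Ω
R₍170₎ = R₍20₎(1 + αΔT) = 55.65 × (1 + 0.0042×150) = 90.72 Ω
P = I²R = (10.7)² × 90.72 = 10400 W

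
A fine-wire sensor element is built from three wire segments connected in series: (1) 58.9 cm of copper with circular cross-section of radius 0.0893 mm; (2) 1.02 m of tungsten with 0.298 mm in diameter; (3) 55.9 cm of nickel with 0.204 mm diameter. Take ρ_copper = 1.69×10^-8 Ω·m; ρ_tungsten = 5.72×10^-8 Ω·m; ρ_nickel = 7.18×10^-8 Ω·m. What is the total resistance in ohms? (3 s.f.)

2.46 Ω

Seg 1: A = πr² = π(8.9300e-05 m)² = 2.505e-08 m²
R_1 = (1.69×10^-8)(0.589)/(2.505e-08) = 0.3973 Ω
Seg 2: A = π(d/2)² = π(1.4900e-04 m)² = 6.975e-08 m²
R_2 = (5.72×10^-8)(1.02)/(6.975e-08) = 0.8365 Ω
Seg 3: A = π(d/2)² = π(1.0200e-04 m)² = 3.269e-08 m²
R_3 = (7.18×10^-8)(0.559)/(3.269e-08) = 1.228 Ω
R_total = R_1 + R_2 + R_3 = 2.46 Ω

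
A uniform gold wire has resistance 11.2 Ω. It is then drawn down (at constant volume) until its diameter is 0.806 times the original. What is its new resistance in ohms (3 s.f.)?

26.5 Ω

Volume constant ⇒ L' = L/r² with r = 0.806. R' = ρL'/A' = ρ(L/r²)/(πr²d₀²/4) = R/r⁴.
R' = 2.37 × 11.2 = 26.5 Ω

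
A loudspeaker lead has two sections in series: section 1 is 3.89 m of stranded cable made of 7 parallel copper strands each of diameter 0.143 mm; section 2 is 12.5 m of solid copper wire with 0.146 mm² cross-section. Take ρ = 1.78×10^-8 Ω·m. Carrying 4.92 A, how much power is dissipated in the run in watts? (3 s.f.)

Section 1: A_strand = π(7.1500e-05)² = 1.606e-08 m²; R₁ = ρL/(N·A_s) = (1.78×10^-8)(3.89)/(7×1.606e-08) = 0.6159 Ω
Section 2: A = 0.146 mm² = 1.460e-07 m²
R₂ = (1.78×10^-8)(12.5)/(1.460e-07) = 1.524 Ω
R = R₁ + R₂ = 2.14 Ω
P = I²R = (4.92)² × 2.14 = 51.8 W

51.8 W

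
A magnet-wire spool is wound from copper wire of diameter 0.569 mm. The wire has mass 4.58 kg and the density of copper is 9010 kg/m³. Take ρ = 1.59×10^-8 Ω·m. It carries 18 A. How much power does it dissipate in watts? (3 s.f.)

40500 W

A = π(d/2)² = π(2.8450e-04 m)² = 2.5428e-07 m²
L = m/(density·A) = 4.58/(9010×2.5428e-07) = 1999 m
R = ρL/A = (1.59×10^-8)(1999)/(2.5428e-07) = 125 Ω
P = I²R = (18)² × 125 = 40500 W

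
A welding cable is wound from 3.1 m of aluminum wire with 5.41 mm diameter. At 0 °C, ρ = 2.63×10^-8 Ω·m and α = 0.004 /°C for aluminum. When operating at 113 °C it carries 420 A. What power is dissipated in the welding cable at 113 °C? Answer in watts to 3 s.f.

908 W

A = π(d/2)² = π(2.7050e-03 m)² = 2.299e-05 m²
R₍0₎ = ρL/A = (2.63×10^-8)(3.1)/(2.299e-05) = 0.003547 Ω
R₍113₎ = R₍0₎(1 + αΔT) = 0.003547 × (1 + 0.004×113) = 0.00515 Ω
P = I²R = (420)² × 0.00515 = 908 W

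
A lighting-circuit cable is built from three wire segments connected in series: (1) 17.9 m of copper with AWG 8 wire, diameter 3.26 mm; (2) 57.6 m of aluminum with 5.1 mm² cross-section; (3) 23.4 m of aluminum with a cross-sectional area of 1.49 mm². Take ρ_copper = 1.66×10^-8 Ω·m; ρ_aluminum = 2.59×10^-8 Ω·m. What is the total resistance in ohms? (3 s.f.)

Seg 1: A = π(3.26/2 mm)² = π(1.6300e-03 m)² = 8.347e-06 m²
R_1 = (1.66×10^-8)(17.9)/(8.347e-06) = 0.0356 Ω
Seg 2: A = 5.1 mm² = 5.100e-06 m²
R_2 = (2.59×10^-8)(57.6)/(5.100e-06) = 0.2925 Ω
Seg 3: A = 1.49 mm² = 1.490e-06 m²
R_3 = (2.59×10^-8)(23.4)/(1.490e-06) = 0.4068 Ω
R_total = R_1 + R_2 + R_3 = 0.735 Ω

0.735 Ω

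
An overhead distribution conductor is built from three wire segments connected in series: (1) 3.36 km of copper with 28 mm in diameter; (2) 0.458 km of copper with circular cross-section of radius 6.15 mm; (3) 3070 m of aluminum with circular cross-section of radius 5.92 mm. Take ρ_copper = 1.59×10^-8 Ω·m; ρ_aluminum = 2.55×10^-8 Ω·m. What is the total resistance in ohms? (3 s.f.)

Seg 1: A = π(d/2)² = π(1.4000e-02 m)² = 6.158e-04 m²
R_1 = (1.59×10^-8)(3360)/(6.158e-04) = 0.08676 Ω
Seg 2: A = πr² = π(6.1500e-03 m)² = 1.188e-04 m²
R_2 = (1.59×10^-8)(458)/(1.188e-04) = 0.06129 Ω
Seg 3: A = πr² = π(5.9200e-03 m)² = 1.101e-04 m²
R_3 = (2.55×10^-8)(3070)/(1.101e-04) = 0.711 Ω
R_total = R_1 + R_2 + R_3 = 0.859 Ω

0.859 Ω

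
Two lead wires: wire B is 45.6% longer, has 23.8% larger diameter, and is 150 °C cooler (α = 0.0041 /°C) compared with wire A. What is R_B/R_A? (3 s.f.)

R ∝ ρL/d² with ρ ∝ (1+αΔT), so R_B/R_A = (1 + 45.6/100) × (1 + 23.8/100)⁻² × (1 − 0.0041×150)
= 1.456 × 0.6525 × 0.385 = 0.366

0.366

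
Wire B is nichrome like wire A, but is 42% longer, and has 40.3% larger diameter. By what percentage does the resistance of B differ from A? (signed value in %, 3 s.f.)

R ∝ L/d², so R_B/R_A = (1 + 42/100) × (1 + 40.3/100)⁻²
= 1.42 × 0.508 = 0.7214
(R_B − R_A)/R_A = 0.7214 − 1 = -27.9%

-27.9%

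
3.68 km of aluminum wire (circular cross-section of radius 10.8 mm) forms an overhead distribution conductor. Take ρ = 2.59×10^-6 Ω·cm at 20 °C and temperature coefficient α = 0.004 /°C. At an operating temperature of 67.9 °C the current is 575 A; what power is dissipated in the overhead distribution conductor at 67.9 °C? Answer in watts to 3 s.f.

1.02×10^5 W

ρ = 2.59×10^-6 Ω·cm = 2.59×10^-8 Ω·m
A = πr² = π(1.0800e-02 m)² = 3.664e-04 m²
R₍20₎ = ρL/A = (2.59×10^-8)(3680)/(3.664e-04) = 0.2601 Ω
R₍67.9₎ = R₍20₎(1 + αΔT) = 0.2601 × (1 + 0.004×47.9) = 0.3099 Ω
P = I²R = (575)² × 0.3099 = 1.02×10^5 W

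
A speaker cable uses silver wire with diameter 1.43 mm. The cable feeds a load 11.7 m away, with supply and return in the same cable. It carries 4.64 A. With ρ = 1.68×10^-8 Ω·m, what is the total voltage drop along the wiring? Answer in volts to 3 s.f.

1.14 V

A = π(d/2)² = π(7.1500e-04 m)² = 1.606e-06 m²
Total conductor length (both ways) L = 2 × 11.7 = 23.4 m
R = ρL/A = (1.68×10^-8)(23.4)/(1.606e-06) = 0.2448 Ω
V = IR = 4.64 × 0.2448 = 1.14 V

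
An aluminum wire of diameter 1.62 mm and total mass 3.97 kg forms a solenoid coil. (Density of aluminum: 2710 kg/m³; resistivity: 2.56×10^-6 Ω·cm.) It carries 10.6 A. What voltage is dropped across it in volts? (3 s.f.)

93.6 V

ρ = 2.56×10^-6 Ω·cm = 2.56×10^-8 Ω·m
A = π(d/2)² = π(8.1000e-04 m)² = 2.0612e-06 m²
L = m/(density·A) = 3.97/(2710×2.0612e-06) = 710.7 m
R = ρL/A = (2.56×10^-8)(710.7)/(2.0612e-06) = 8.827 Ω
V = IR = 10.6 × 8.827 = 93.6 V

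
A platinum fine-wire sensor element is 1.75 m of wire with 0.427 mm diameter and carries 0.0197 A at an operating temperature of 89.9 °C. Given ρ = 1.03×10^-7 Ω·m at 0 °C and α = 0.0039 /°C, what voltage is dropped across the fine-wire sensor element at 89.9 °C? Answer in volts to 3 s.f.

A = π(d/2)² = π(2.1350e-04 m)² = 1.432e-07 m²
R₍0₎ = ρL/A = (1.03×10^-7)(1.75)/(1.432e-07) = 1.259 Ω
R₍89.9₎ = R₍0₎(1 + αΔT) = 1.259 × (1 + 0.0039×89.9) = 1.7 Ω
V = IR = 0.0197 × 1.7 = 0.0335 V

0.0335 V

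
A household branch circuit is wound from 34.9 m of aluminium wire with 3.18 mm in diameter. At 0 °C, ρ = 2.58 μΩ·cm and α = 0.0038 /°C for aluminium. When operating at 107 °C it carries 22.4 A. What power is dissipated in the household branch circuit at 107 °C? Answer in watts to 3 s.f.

80.0 W

ρ = 2.58 μΩ·cm = 2.58×10^-8 Ω·m
A = π(d/2)² = π(1.5900e-03 m)² = 7.942e-06 m²
R₍0₎ = ρL/A = (2.58×10^-8)(34.9)/(7.942e-06) = 0.1134 Ω
R₍107₎ = R₍0₎(1 + αΔT) = 0.1134 × (1 + 0.0038×107) = 0.1595 Ω
P = I²R = (22.4)² × 0.1595 = 80.0 W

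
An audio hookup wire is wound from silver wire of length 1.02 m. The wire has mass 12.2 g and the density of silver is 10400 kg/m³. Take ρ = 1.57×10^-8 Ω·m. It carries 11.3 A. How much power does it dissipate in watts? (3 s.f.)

1.78 W

A = m/(density·L) = 0.0122/(10400×1.02) = 1.1501e-06 m²
R = ρL/A = (1.57×10^-8)(1.02)/(1.1501e-06) = 0.01392 Ω
P = I²R = (11.3)² × 0.01392 = 1.78 W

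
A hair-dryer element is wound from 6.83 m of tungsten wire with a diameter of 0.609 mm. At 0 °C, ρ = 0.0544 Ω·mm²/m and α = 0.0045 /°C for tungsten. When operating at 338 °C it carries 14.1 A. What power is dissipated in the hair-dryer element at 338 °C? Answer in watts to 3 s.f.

639 W

ρ = 0.0544 Ω·mm²/m = 5.44×10^-8 Ω·m
A = π(d/2)² = π(3.0450e-04 m)² = 2.913e-07 m²
R₍0₎ = ρL/A = (5.44×10^-8)(6.83)/(2.913e-07) = 1.276 Ω
R₍338₎ = R₍0₎(1 + αΔT) = 1.276 × (1 + 0.0045×338) = 3.216 Ω
P = I²R = (14.1)² × 3.216 = 639 W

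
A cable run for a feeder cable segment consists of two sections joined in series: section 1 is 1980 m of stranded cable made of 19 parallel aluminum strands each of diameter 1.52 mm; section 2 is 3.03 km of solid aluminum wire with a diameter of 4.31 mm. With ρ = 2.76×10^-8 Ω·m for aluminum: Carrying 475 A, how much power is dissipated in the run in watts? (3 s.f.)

Section 1: A_strand = π(7.6000e-04)² = 1.815e-06 m²; R₁ = ρL/(N·A_s) = (2.76×10^-8)(1980)/(19×1.815e-06) = 1.585 Ω
Section 2: A = π(d/2)² = π(2.1550e-03 m)² = 1.459e-05 m²
R₂ = (2.76×10^-8)(3030)/(1.459e-05) = 5.732 Ω
R = R₁ + R₂ = 7.317 Ω
P = I²R = (475)² × 7.317 = 1.65×10^6 W

1.65×10^6 W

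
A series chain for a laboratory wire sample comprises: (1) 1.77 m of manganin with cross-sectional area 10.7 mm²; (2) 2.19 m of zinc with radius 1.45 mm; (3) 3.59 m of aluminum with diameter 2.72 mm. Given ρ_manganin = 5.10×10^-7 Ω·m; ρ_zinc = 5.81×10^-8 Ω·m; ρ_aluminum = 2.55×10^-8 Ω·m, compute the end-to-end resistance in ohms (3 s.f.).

Seg 1: A = 10.7 mm² = 1.070e-05 m²
R_1 = (5.10×10^-7)(1.77)/(1.070e-05) = 0.08436 Ω
Seg 2: A = πr² = π(1.4500e-03 m)² = 6.605e-06 m²
R_2 = (5.81×10^-8)(2.19)/(6.605e-06) = 0.01926 Ω
Seg 3: A = π(d/2)² = π(1.3600e-03 m)² = 5.811e-06 m²
R_3 = (2.55×10^-8)(3.59)/(5.811e-06) = 0.01575 Ω
R_total = R_1 + R_2 + R_3 = 0.119 Ω

0.119 Ω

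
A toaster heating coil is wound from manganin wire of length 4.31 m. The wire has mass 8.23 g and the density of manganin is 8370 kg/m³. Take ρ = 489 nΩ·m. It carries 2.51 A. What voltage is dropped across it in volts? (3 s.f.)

ρ = 489 nΩ·m = 4.89×10^-7 Ω·m
A = m/(density·L) = 0.00823/(8370×4.31) = 2.2814e-07 m²
R = ρL/A = (4.89×10^-7)(4.31)/(2.2814e-07) = 9.238 Ω
V = IR = 2.51 × 9.238 = 23.2 V

23.2 V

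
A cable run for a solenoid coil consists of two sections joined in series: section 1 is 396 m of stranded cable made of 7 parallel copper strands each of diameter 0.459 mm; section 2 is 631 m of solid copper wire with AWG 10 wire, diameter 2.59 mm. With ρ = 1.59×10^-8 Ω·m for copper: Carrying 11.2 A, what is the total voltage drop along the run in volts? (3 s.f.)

82.2 V

Section 1: A_strand = π(2.2950e-04)² = 1.655e-07 m²; R₁ = ρL/(N·A_s) = (1.59×10^-8)(396)/(7×1.655e-07) = 5.436 Ω
Section 2: A = π(2.59/2 mm)² = π(1.2950e-03 m)² = 5.269e-06 m²
R₂ = (1.59×10^-8)(631)/(5.269e-06) = 1.904 Ω
R = R₁ + R₂ = 7.34 Ω
V = IR = 11.2 × 7.34 = 82.2 V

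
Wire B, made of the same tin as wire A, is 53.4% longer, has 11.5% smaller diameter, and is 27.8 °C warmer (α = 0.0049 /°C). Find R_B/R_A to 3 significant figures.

R ∝ ρL/d² with ρ ∝ (1+αΔT), so R_B/R_A = (1 + 53.4/100) × (1 − 11.5/100)⁻² × (1 + 0.0049×27.8)
= 1.534 × 1.277 × 1.136 = 2.23

2.23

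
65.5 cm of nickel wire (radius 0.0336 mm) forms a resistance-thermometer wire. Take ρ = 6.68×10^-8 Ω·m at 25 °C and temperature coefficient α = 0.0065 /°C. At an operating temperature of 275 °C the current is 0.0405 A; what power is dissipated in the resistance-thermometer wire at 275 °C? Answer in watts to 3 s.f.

A = πr² = π(3.3600e-05 m)² = 3.547e-09 m²
R₍25₎ = ρL/A = (6.68×10^-8)(0.655)/(3.547e-09) = 12.34 Ω
R₍275₎ = R₍25₎(1 + αΔT) = 12.34 × (1 + 0.0065×250) = 32.38 Ω
P = I²R = (0.0405)² × 32.38 = 0.0531 W

0.0531 W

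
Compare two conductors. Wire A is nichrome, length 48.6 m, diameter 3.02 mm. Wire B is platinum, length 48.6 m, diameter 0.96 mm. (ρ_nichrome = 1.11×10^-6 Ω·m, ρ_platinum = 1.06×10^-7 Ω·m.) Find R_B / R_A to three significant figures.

0.945

R ∝ ρL/d², so R_B/R_A = (ρ_B/ρ_A) × (d_A/d_B)²
= (1.06×10^-7/1.11×10^-6) × (3.02/0.96)² = 0.945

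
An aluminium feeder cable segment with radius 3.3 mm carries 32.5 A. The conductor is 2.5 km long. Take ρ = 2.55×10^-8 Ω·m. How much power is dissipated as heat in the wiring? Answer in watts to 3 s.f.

1970 W

A = πr² = π(3.3000e-03 m)² = 3.421e-05 m²
R = ρL/A = (2.55×10^-8)(2500)/(3.421e-05) = 1.863 Ω
P = I²R = (32.5)² × 1.863 = 1970 W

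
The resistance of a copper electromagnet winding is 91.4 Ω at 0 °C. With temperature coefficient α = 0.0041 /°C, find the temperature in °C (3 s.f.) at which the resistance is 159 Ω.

180 °C

R = R₀(1 + α(T − T₀)) ⇒ T = T₀ + (R/R₀ − 1)/α
T = 0 + (159/91.4 − 1)/0.0041 = 0 + (0.7396)/0.0041 = 180 °C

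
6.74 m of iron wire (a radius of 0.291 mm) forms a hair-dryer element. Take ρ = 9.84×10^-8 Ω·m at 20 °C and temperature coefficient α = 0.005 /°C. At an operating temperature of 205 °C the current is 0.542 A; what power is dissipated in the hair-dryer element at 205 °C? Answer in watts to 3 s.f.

1.41 W

A = πr² = π(2.9100e-04 m)² = 2.660e-07 m²
R₍20₎ = ρL/A = (9.84×10^-8)(6.74)/(2.660e-07) = 2.493 Ω
R₍205₎ = R₍20₎(1 + αΔT) = 2.493 × (1 + 0.005×185) = 4.799 Ω
P = I²R = (0.542)² × 4.799 = 1.41 W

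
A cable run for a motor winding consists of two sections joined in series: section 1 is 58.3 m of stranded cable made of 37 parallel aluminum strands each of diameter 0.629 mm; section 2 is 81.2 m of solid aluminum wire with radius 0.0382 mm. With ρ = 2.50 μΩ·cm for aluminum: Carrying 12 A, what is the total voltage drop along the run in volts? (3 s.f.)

ρ = 2.50 μΩ·cm = 2.50×10^-8 Ω·m
Section 1: A_strand = π(3.1450e-04)² = 3.107e-07 m²; R₁ = ρL/(N·A_s) = (2.50×10^-8)(58.3)/(37×3.107e-07) = 0.1268 Ω
Section 2: A = πr² = π(3.8200e-05 m)² = 4.584e-09 m²
R₂ = (2.50×10^-8)(81.2)/(4.584e-09) = 442.8 Ω
R = R₁ + R₂ = 442.9 Ω
V = IR = 12 × 442.9 = 5320 V

5320 V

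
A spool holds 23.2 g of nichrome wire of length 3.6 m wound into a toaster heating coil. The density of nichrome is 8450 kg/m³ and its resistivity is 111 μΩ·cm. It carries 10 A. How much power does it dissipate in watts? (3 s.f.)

ρ = 111 μΩ·cm = 1.11×10^-6 Ω·m
A = m/(density·L) = 0.0232/(8450×3.6) = 7.6266e-07 m²
R = ρL/A = (1.11×10^-6)(3.6)/(7.6266e-07) = 5.24 Ω
P = I²R = (10)² × 5.24 = 524 W

524 W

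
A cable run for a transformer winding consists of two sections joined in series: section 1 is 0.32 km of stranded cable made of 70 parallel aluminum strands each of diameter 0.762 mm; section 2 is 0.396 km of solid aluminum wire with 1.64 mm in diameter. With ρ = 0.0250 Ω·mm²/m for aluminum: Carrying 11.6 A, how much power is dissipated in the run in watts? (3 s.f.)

ρ = 0.0250 Ω·mm²/m = 2.50×10^-8 Ω·m
Section 1: A_strand = π(3.8100e-04)² = 4.560e-07 m²; R₁ = ρL/(N·A_s) = (2.50×10^-8)(320)/(70×4.560e-07) = 0.2506 Ω
Section 2: A = π(d/2)² = π(8.2000e-04 m)² = 2.112e-06 m²
R₂ = (2.50×10^-8)(396)/(2.112e-06) = 4.687 Ω
R = R₁ + R₂ = 4.937 Ω
P = I²R = (11.6)² × 4.937 = 664 W

664 W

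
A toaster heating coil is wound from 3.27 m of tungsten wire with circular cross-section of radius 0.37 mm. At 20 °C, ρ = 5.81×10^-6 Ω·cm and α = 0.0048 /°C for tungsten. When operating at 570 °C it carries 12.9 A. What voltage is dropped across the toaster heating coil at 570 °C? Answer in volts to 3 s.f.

ρ = 5.81×10^-6 Ω·cm = 5.81×10^-8 Ω·m
A = πr² = π(3.7000e-04 m)² = 4.301e-07 m²
R₍20₎ = ρL/A = (5.81×10^-8)(3.27)/(4.301e-07) = 0.4417 Ω
R₍570₎ = R₍20₎(1 + αΔT) = 0.4417 × (1 + 0.0048×550) = 1.608 Ω
V = IR = 12.9 × 1.608 = 20.7 V

20.7 V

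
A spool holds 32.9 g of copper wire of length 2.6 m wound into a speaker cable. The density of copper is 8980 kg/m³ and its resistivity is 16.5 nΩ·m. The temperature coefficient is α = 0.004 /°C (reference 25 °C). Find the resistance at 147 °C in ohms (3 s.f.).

0.0453 Ω

ρ = 16.5 nΩ·m = 1.65×10^-8 Ω·m
A = m/(density·L) = 0.0329/(8980×2.6) = 1.4091e-06 m²
R = ρL/A = (1.65×10^-8)(2.6)/(1.4091e-06) = 0.03044 Ω
R(147 °C) = 0.03044 × (1 + 0.004×122) = 0.0453 Ω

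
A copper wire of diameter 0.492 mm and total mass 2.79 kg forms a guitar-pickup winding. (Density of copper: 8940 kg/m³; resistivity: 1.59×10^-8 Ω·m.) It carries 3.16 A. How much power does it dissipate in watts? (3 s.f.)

A = π(d/2)² = π(2.4600e-04 m)² = 1.9012e-07 m²
L = m/(density·A) = 2.79/(8940×1.9012e-07) = 1642 m
R = ρL/A = (1.59×10^-8)(1642)/(1.9012e-07) = 137.3 Ω
P = I²R = (3.16)² × 137.3 = 1370 W

1370 W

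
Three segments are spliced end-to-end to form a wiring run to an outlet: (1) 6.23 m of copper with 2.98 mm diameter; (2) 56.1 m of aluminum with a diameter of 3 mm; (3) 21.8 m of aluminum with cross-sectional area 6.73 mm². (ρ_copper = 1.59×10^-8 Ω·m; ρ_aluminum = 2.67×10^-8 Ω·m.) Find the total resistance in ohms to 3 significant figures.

0.313 Ω

Seg 1: A = π(d/2)² = π(1.4900e-03 m)² = 6.975e-06 m²
R_1 = (1.59×10^-8)(6.23)/(6.975e-06) = 0.0142 Ω
Seg 2: A = π(d/2)² = π(1.5000e-03 m)² = 7.069e-06 m²
R_2 = (2.67×10^-8)(56.1)/(7.069e-06) = 0.2119 Ω
Seg 3: A = 6.73 mm² = 6.730e-06 m²
R_3 = (2.67×10^-8)(21.8)/(6.730e-06) = 0.08649 Ω
R_total = R_1 + R_2 + R_3 = 0.313 Ω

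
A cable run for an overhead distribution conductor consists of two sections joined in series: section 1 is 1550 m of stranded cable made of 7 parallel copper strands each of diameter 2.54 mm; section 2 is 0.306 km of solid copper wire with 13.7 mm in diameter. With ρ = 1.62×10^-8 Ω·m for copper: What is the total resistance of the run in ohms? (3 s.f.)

Section 1: A_strand = π(1.2700e-03)² = 5.067e-06 m²; R₁ = ρL/(N·A_s) = (1.62×10^-8)(1550)/(7×5.067e-06) = 0.7079 Ω
Section 2: A = π(d/2)² = π(6.8500e-03 m)² = 1.474e-04 m²
R₂ = (1.62×10^-8)(306)/(1.474e-04) = 0.03363 Ω
R = R₁ + R₂ = 0.742 Ω

0.742 Ω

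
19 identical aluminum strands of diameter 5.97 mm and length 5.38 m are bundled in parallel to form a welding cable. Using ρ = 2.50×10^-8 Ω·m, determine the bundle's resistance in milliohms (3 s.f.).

0.253 mΩ

A_strand = π(2.9850e-03 m)² = 2.799e-05 m²
R_strand = ρL/A = (2.50×10^-8)(5.38)/(2.799e-05) = 0.004805 Ω
R_total = R_strand/N = 0.004805/19 = 0.253 mΩ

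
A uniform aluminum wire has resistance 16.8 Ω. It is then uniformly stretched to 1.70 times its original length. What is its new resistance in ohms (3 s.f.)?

Volume constant ⇒ A' = A/k with k = 1.7. R' = ρ(kL)/(A/k) = k²R.
R' = 2.89 × 16.8 = 48.6 Ω

48.6 Ω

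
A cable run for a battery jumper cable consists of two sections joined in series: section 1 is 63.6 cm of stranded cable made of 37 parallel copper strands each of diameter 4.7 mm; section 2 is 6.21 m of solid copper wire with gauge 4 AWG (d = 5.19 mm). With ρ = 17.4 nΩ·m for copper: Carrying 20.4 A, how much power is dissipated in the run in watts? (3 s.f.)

ρ = 17.4 nΩ·m = 1.74×10^-8 Ω·m
Section 1: A_strand = π(2.3500e-03)² = 1.735e-05 m²; R₁ = ρL/(N·A_s) = (1.74×10^-8)(0.636)/(37×1.735e-05) = 1.724×10^-5 Ω
Section 2: A = π(5.19/2 mm)² = π(2.5950e-03 m)² = 2.116e-05 m²
R₂ = (1.74×10^-8)(6.21)/(2.116e-05) = 0.005108 Ω
R = R₁ + R₂ = 0.005125 Ω
P = I²R = (20.4)² × 0.005125 = 2.13 W

2.13 W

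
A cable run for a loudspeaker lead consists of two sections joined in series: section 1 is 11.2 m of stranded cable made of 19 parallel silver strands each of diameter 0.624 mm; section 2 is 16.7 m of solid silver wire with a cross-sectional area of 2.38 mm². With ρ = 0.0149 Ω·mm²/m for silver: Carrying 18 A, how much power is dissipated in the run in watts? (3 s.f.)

ρ = 0.0149 Ω·mm²/m = 1.49×10^-8 Ω·m
Section 1: A_strand = π(3.1200e-04)² = 3.058e-07 m²; R₁ = ρL/(N·A_s) = (1.49×10^-8)(11.2)/(19×3.058e-07) = 0.02872 Ω
Section 2: A = 2.38 mm² = 2.380e-06 m²
R₂ = (1.49×10^-8)(16.7)/(2.380e-06) = 0.1046 Ω
R = R₁ + R₂ = 0.1333 Ω
P = I²R = (18)² × 0.1333 = 43.2 W

43.2 W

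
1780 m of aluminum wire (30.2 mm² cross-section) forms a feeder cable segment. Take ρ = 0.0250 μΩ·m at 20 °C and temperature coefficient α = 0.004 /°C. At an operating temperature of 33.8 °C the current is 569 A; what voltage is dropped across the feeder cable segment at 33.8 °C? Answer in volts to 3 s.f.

885 V

ρ = 0.0250 μΩ·m = 2.50×10^-8 Ω·m
A = 30.2 mm² = 3.020e-05 m²
R₍20₎ = ρL/A = (2.50×10^-8)(1780)/(3.020e-05) = 1.474 Ω
R₍33.8₎ = R₍20₎(1 + αΔT) = 1.474 × (1 + 0.004×13.8) = 1.555 Ω
V = IR = 569 × 1.555 = 885 V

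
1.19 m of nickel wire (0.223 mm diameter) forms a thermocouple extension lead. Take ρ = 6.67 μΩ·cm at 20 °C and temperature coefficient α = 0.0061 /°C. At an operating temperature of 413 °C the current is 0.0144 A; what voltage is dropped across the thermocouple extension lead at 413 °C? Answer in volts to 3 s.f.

0.0994 V

ρ = 6.67 μΩ·cm = 6.67×10^-8 Ω·m
A = π(d/2)² = π(1.1150e-04 m)² = 3.906e-08 m²
R₍20₎ = ρL/A = (6.67×10^-8)(1.19)/(3.906e-08) = 2.032 Ω
R₍413₎ = R₍20₎(1 + αΔT) = 2.032 × (1 + 0.0061×393) = 6.904 Ω
V = IR = 0.0144 × 6.904 = 0.0994 V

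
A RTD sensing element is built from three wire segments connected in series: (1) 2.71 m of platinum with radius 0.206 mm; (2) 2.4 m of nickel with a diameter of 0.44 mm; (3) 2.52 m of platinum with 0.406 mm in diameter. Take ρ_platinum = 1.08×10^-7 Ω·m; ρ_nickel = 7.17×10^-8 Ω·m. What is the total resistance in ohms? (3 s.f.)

5.43 Ω

Seg 1: A = πr² = π(2.0600e-04 m)² = 1.333e-07 m²
R_1 = (1.08×10^-7)(2.71)/(1.333e-07) = 2.195 Ω
Seg 2: A = π(d/2)² = π(2.2000e-04 m)² = 1.521e-07 m²
R_2 = (7.17×10^-8)(2.4)/(1.521e-07) = 1.132 Ω
Seg 3: A = π(d/2)² = π(2.0300e-04 m)² = 1.295e-07 m²
R_3 = (1.08×10^-7)(2.52)/(1.295e-07) = 2.102 Ω
R_total = R_1 + R_2 + R_3 = 5.43 Ω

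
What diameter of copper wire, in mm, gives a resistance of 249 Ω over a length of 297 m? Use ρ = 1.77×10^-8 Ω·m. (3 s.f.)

A = ρL/R = (1.77×10^-8)(297)/(249) = 2.111e-08 m²
d = 2√(A/π) = 1.640e-04 m = 0.164 mm

0.164 mm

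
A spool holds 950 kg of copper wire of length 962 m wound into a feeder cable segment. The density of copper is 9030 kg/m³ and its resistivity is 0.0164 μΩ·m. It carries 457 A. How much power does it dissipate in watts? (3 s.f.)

30100 W

ρ = 0.0164 μΩ·m = 1.64×10^-8 Ω·m
A = m/(density·L) = 950/(9030×962) = 1.0936e-04 m²
R = ρL/A = (1.64×10^-8)(962)/(1.0936e-04) = 0.1443 Ω
P = I²R = (457)² × 0.1443 = 30100 W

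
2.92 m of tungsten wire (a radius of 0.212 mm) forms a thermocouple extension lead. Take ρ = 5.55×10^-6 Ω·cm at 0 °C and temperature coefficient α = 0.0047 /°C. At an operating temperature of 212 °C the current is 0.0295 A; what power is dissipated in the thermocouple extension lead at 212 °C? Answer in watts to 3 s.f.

ρ = 5.55×10^-6 Ω·cm = 5.55×10^-8 Ω·m
A = πr² = π(2.1200e-04 m)² = 1.412e-07 m²
R₍0₎ = ρL/A = (5.55×10^-8)(2.92)/(1.412e-07) = 1.148 Ω
R₍212₎ = R₍0₎(1 + αΔT) = 1.148 × (1 + 0.0047×212) = 2.291 Ω
P = I²R = (0.0295)² × 2.291 = 0.00199 W

0.00199 W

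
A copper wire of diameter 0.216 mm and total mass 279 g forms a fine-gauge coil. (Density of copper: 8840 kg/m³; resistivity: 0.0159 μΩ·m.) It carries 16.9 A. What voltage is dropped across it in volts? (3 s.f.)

ρ = 0.0159 μΩ·m = 1.59×10^-8 Ω·m
A = π(d/2)² = π(1.0800e-04 m)² = 3.6644e-08 m²
L = m/(density·A) = 0.279/(8840×3.6644e-08) = 861.3 m
R = ρL/A = (1.59×10^-8)(861.3)/(3.6644e-08) = 373.7 Ω
V = IR = 16.9 × 373.7 = 6320 V

6320 V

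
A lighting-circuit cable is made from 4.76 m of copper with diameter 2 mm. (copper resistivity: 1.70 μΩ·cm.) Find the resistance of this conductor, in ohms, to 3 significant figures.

0.0258 Ω

ρ = 1.70 μΩ·cm = 1.70×10^-8 Ω·m
A = π(d/2)² = π(1.0000e-03 m)² = 3.142e-06 m²
R = ρL/A = (1.70×10^-8)(4.76 m)/(3.142e-06 m²) = 0.0258 Ω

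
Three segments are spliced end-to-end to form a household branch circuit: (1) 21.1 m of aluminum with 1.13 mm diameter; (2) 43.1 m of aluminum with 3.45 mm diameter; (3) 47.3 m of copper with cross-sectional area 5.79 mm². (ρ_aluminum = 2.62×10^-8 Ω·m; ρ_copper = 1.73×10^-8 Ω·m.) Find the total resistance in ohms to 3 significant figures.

Seg 1: A = π(d/2)² = π(5.6500e-04 m)² = 1.003e-06 m²
R_1 = (2.62×10^-8)(21.1)/(1.003e-06) = 0.5512 Ω
Seg 2: A = π(d/2)² = π(1.7250e-03 m)² = 9.348e-06 m²
R_2 = (2.62×10^-8)(43.1)/(9.348e-06) = 0.1208 Ω
Seg 3: A = 5.79 mm² = 5.790e-06 m²
R_3 = (1.73×10^-8)(47.3)/(5.790e-06) = 0.1413 Ω
R_total = R_1 + R_2 + R_3 = 0.813 Ω

0.813 Ω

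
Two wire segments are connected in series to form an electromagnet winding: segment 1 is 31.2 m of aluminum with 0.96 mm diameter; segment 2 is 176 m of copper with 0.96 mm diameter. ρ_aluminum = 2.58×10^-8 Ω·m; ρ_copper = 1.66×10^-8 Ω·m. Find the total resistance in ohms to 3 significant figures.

5.15 Ω

Segment 1: A = π(d/2)² = π(4.8000e-04 m)² = 7.238e-07 m²
R₁ = ρL/A = (2.58×10^-8)(31.2)/(7.238e-07) = 1.112 Ω
R₂ = (1.66×10^-8)(176)/(7.238e-07) = 4.036 Ω
R = R₁ + R₂ = 5.15 Ω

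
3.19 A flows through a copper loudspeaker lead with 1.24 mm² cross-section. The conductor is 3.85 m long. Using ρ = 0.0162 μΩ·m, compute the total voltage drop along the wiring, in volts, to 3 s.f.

ρ = 0.0162 μΩ·m = 1.62×10^-8 Ω·m
A = 1.24 mm² = 1.240e-06 m²
R = ρL/A = (1.62×10^-8)(3.85)/(1.240e-06) = 0.0503 Ω
V = IR = 3.19 × 0.0503 = 0.160 V

0.160 V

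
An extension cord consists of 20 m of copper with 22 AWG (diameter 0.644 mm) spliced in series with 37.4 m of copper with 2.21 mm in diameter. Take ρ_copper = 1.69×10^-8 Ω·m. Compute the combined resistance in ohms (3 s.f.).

1.20 Ω

Segment 1: A = π(0.644/2 mm)² = π(3.2200e-04 m)² = 3.257e-07 m²
R₁ = ρL/A = (1.69×10^-8)(20)/(3.257e-07) = 1.038 Ω
Segment 2: A = π(d/2)² = π(1.1050e-03 m)² = 3.836e-06 m²
R₂ = (1.69×10^-8)(37.4)/(3.836e-06) = 0.1648 Ω
R = R₁ + R₂ = 1.20 Ω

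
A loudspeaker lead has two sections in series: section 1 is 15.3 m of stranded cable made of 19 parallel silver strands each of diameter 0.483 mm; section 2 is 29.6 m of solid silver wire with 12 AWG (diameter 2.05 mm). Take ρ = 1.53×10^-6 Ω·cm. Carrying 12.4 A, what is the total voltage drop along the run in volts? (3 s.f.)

ρ = 1.53×10^-6 Ω·cm = 1.53×10^-8 Ω·m
Section 1: A_strand = π(2.4150e-04)² = 1.832e-07 m²; R₁ = ρL/(N·A_s) = (1.53×10^-8)(15.3)/(19×1.832e-07) = 0.06724 Ω
Section 2: A = π(2.05/2 mm)² = π(1.0250e-03 m)² = 3.301e-06 m²
R₂ = (1.53×10^-8)(29.6)/(3.301e-06) = 0.1372 Ω
R = R₁ + R₂ = 0.2045 Ω
V = IR = 12.4 × 0.2045 = 2.54 V

2.54 V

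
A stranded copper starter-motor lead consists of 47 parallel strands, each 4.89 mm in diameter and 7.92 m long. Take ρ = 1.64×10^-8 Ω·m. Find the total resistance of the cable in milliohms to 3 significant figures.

A_strand = π(2.4450e-03 m)² = 1.878e-05 m²
R_strand = ρL/A = (1.64×10^-8)(7.92)/(1.878e-05) = 0.006916 Ω
R_total = R_strand/N = 0.006916/47 = 0.147 mΩ

0.147 mΩ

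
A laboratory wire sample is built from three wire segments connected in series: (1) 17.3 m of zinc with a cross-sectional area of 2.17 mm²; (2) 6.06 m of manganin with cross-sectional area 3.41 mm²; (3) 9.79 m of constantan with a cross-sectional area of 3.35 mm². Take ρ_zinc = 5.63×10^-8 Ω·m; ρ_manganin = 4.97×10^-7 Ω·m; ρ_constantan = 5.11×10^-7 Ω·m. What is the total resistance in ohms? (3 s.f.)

Seg 1: A = 2.17 mm² = 2.170e-06 m²
R_1 = (5.63×10^-8)(17.3)/(2.170e-06) = 0.4488 Ω
Seg 2: A = 3.41 mm² = 3.410e-06 m²
R_2 = (4.97×10^-7)(6.06)/(3.410e-06) = 0.8832 Ω
Seg 3: A = 3.35 mm² = 3.350e-06 m²
R_3 = (5.11×10^-7)(9.79)/(3.350e-06) = 1.493 Ω
R_total = R_1 + R_2 + R_3 = 2.83 Ω

2.83 Ω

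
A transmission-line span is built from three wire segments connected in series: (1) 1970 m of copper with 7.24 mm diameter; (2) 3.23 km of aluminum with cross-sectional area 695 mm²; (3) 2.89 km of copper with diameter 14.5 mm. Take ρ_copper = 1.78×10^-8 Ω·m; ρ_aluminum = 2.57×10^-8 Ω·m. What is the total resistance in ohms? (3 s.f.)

1.28 Ω

Seg 1: A = π(d/2)² = π(3.6200e-03 m)² = 4.117e-05 m²
R_1 = (1.78×10^-8)(1970)/(4.117e-05) = 0.8518 Ω
Seg 2: A = 695 mm² = 6.950e-04 m²
R_2 = (2.57×10^-8)(3230)/(6.950e-04) = 0.1194 Ω
Seg 3: A = π(d/2)² = π(7.2500e-03 m)² = 1.651e-04 m²
R_3 = (1.78×10^-8)(2890)/(1.651e-04) = 0.3115 Ω
R_total = R_1 + R_2 + R_3 = 1.28 Ω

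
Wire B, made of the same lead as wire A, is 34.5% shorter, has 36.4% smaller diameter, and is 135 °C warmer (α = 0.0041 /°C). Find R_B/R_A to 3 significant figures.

2.52

R ∝ ρL/d² with ρ ∝ (1+αΔT), so R_B/R_A = (1 − 34.5/100) × (1 − 36.4/100)⁻² × (1 + 0.0041×135)
= 0.655 × 2.472 × 1.554 = 2.52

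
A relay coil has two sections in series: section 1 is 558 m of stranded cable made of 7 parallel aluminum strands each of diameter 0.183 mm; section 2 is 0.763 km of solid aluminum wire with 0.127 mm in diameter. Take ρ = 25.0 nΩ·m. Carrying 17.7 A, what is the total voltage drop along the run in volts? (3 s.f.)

28000 V

ρ = 25.0 nΩ·m = 2.50×10^-8 Ω·m
Section 1: A_strand = π(9.1500e-05)² = 2.630e-08 m²; R₁ = ρL/(N·A_s) = (2.50×10^-8)(558)/(7×2.630e-08) = 75.77 Ω
Section 2: A = π(d/2)² = π(6.3500e-05 m)² = 1.267e-08 m²
R₂ = (2.50×10^-8)(763)/(1.267e-08) = 1506 Ω
R = R₁ + R₂ = 1582 Ω
V = IR = 17.7 × 1582 = 28000 V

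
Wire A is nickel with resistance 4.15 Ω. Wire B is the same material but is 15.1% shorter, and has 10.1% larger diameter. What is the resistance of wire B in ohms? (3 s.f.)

2.91 Ω

R ∝ L/d², so R_B/R_A = (1 − 15.1/100) × (1 + 10.1/100)⁻²
= 0.849 × 0.8249 = 0.7004
R_B = 0.7004 × 4.15 = 2.91 Ω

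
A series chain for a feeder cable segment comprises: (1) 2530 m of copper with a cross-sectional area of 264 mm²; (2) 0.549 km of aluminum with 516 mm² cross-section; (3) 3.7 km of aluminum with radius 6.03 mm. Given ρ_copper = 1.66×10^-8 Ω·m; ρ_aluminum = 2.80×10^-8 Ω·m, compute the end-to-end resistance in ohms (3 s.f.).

Seg 1: A = 264 mm² = 2.640e-04 m²
R_1 = (1.66×10^-8)(2530)/(2.640e-04) = 0.1591 Ω
Seg 2: A = 516 mm² = 5.160e-04 m²
R_2 = (2.80×10^-8)(549)/(5.160e-04) = 0.02979 Ω
Seg 3: A = πr² = π(6.0300e-03 m)² = 1.142e-04 m²
R_3 = (2.80×10^-8)(3700)/(1.142e-04) = 0.9069 Ω
R_total = R_1 + R_2 + R_3 = 1.10 Ω

1.10 Ω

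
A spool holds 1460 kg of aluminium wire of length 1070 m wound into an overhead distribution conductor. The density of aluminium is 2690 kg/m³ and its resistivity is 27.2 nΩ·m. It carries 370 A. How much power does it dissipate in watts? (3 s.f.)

7850 W

ρ = 27.2 nΩ·m = 2.72×10^-8 Ω·m
A = m/(density·L) = 1460/(2690×1070) = 5.0724e-04 m²
R = ρL/A = (2.72×10^-8)(1070)/(5.0724e-04) = 0.05738 Ω
P = I²R = (370)² × 0.05738 = 7850 W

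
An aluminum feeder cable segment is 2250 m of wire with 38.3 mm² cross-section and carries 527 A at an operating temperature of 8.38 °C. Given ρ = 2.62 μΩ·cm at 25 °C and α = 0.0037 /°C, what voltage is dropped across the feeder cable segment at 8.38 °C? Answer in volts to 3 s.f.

ρ = 2.62 μΩ·cm = 2.62×10^-8 Ω·m
A = 38.3 mm² = 3.830e-05 m²
R₍25₎ = ρL/A = (2.62×10^-8)(2250)/(3.830e-05) = 1.539 Ω
R₍8.38₎ = R₍25₎(1 + αΔT) = 1.539 × (1 + 0.0037×-16.6) = 1.445 Ω
V = IR = 527 × 1.445 = 761 V

761 V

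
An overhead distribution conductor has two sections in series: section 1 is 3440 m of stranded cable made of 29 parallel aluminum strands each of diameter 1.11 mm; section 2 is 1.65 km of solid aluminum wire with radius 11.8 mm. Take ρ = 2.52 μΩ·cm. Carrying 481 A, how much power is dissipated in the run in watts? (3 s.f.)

ρ = 2.52 μΩ·cm = 2.52×10^-8 Ω·m
Section 1: A_strand = π(5.5500e-04)² = 9.677e-07 m²; R₁ = ρL/(N·A_s) = (2.52×10^-8)(3440)/(29×9.677e-07) = 3.089 Ω
Section 2: A = πr² = π(1.1800e-02 m)² = 4.374e-04 m²
R₂ = (2.52×10^-8)(1650)/(4.374e-04) = 0.09505 Ω
R = R₁ + R₂ = 3.184 Ω
P = I²R = (481)² × 3.184 = 7.37×10^5 W

7.37×10^5 W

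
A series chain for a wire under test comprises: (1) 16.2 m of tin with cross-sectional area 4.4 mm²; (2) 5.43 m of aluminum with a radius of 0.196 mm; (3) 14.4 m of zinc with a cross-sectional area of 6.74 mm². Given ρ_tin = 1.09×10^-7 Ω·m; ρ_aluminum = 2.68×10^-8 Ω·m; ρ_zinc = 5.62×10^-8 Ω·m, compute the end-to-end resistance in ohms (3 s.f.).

1.73 Ω

Seg 1: A = 4.4 mm² = 4.400e-06 m²
R_1 = (1.09×10^-7)(16.2)/(4.400e-06) = 0.4013 Ω
Seg 2: A = πr² = π(1.9600e-04 m)² = 1.207e-07 m²
R_2 = (2.68×10^-8)(5.43)/(1.207e-07) = 1.206 Ω
Seg 3: A = 6.74 mm² = 6.740e-06 m²
R_3 = (5.62×10^-8)(14.4)/(6.740e-06) = 0.1201 Ω
R_total = R_1 + R_2 + R_3 = 1.73 Ω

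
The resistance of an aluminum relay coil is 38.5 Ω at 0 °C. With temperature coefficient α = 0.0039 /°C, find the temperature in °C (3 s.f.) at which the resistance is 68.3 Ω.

198 °C

R = R₀(1 + α(T − T₀)) ⇒ T = T₀ + (R/R₀ − 1)/α
T = 0 + (68.3/38.5 − 1)/0.0039 = 0 + (0.774)/0.0039 = 198 °C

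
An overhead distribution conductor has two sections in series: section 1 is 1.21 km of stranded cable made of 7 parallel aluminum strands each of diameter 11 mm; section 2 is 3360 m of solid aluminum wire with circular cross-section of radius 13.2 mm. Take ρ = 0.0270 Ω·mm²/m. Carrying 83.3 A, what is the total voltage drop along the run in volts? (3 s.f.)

ρ = 0.0270 Ω·mm²/m = 2.70×10^-8 Ω·m
Section 1: A_strand = π(5.5000e-03)² = 9.503e-05 m²; R₁ = ρL/(N·A_s) = (2.70×10^-8)(1210)/(7×9.503e-05) = 0.04911 Ω
Section 2: A = πr² = π(1.3200e-02 m)² = 5.474e-04 m²
R₂ = (2.70×10^-8)(3360)/(5.474e-04) = 0.1657 Ω
R = R₁ + R₂ = 0.2148 Ω
V = IR = 83.3 × 0.2148 = 17.9 V

17.9 V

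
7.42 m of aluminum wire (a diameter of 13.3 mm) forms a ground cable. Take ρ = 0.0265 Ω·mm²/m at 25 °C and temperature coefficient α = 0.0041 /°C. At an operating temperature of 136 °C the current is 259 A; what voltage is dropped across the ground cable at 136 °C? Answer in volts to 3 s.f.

0.533 V

ρ = 0.0265 Ω·mm²/m = 2.65×10^-8 Ω·m
A = π(d/2)² = π(6.6500e-03 m)² = 1.389e-04 m²
R₍25₎ = ρL/A = (2.65×10^-8)(7.42)/(1.389e-04) = 0.001415 Ω
R₍136₎ = R₍25₎(1 + αΔT) = 0.001415 × (1 + 0.0041×111) = 0.002059 Ω
V = IR = 259 × 0.002059 = 0.533 V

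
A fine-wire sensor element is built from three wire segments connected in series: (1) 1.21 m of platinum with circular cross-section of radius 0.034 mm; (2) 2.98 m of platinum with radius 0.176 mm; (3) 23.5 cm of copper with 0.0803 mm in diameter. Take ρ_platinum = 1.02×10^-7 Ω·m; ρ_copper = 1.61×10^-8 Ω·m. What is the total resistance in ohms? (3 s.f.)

Seg 1: A = πr² = π(3.4000e-05 m)² = 3.632e-09 m²
R_1 = (1.02×10^-7)(1.21)/(3.632e-09) = 33.98 Ω
Seg 2: A = πr² = π(1.7600e-04 m)² = 9.731e-08 m²
R_2 = (1.02×10^-7)(2.98)/(9.731e-08) = 3.123 Ω
Seg 3: A = π(d/2)² = π(4.0150e-05 m)² = 5.064e-09 m²
R_3 = (1.61×10^-8)(0.235)/(5.064e-09) = 0.7471 Ω
R_total = R_1 + R_2 + R_3 = 37.9 Ω

37.9 Ω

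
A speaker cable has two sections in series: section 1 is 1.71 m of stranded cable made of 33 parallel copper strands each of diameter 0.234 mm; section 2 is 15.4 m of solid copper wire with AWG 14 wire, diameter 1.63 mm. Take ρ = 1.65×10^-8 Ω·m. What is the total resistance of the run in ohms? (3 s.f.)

0.142 Ω

Section 1: A_strand = π(1.1700e-04)² = 4.301e-08 m²; R₁ = ρL/(N·A_s) = (1.65×10^-8)(1.71)/(33×4.301e-08) = 0.01988 Ω
Section 2: A = π(1.63/2 mm)² = π(8.1500e-04 m)² = 2.087e-06 m²
R₂ = (1.65×10^-8)(15.4)/(2.087e-06) = 0.1218 Ω
R = R₁ + R₂ = 0.142 Ω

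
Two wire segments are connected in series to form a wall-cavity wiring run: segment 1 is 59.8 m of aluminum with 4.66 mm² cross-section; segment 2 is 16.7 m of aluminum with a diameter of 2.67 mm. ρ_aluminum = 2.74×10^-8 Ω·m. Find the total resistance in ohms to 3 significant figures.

Segment 1: A = 4.66 mm² = 4.660e-06 m²
R₁ = ρL/A = (2.74×10^-8)(59.8)/(4.660e-06) = 0.3516 Ω
Segment 2: A = π(d/2)² = π(1.3350e-03 m)² = 5.599e-06 m²
R₂ = (2.74×10^-8)(16.7)/(5.599e-06) = 0.08172 Ω
R = R₁ + R₂ = 0.433 Ω

0.433 Ω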